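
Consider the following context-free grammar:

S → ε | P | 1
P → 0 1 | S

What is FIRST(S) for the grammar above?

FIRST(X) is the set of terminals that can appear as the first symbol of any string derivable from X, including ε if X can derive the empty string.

We compute FIRST(S) using the standard algorithm.
FIRST(P) = {0, 1, ε}
FIRST(S) = {0, 1, ε}
Therefore, FIRST(S) = {0, 1, ε}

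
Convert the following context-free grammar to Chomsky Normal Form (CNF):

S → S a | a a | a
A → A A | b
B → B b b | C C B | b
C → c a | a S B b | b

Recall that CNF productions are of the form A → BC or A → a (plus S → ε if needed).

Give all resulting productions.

TA → a; S → a; A → b; TB → b; B → b; TC → c; C → b; S → S TA; S → TA TA; A → A A; B → B X0; X0 → TB TB; B → C X1; X1 → C B; C → TC TA; C → TA X2; X2 → S X3; X3 → B TB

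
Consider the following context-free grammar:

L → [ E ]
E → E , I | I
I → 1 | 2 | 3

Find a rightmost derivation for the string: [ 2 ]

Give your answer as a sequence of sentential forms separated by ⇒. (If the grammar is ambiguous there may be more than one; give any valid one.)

L ⇒ [ E ] ⇒ [ I ] ⇒ [ 2 ]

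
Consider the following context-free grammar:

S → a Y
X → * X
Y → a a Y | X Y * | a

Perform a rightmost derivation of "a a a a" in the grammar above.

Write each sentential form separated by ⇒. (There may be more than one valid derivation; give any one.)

S ⇒ a Y ⇒ a a a Y ⇒ a a a a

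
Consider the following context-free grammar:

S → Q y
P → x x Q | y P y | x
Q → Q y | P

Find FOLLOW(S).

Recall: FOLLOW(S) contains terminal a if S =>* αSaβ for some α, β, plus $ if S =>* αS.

We compute FOLLOW(S) using the standard algorithm.
FOLLOW(S) starts with {$}.
FIRST(P) = {x, y}
FIRST(Q) = {x, y}
FIRST(S) = {x, y}
FOLLOW(P) = {y}
FOLLOW(Q) = {y}
FOLLOW(S) = {$}
Therefore, FOLLOW(S) = {$}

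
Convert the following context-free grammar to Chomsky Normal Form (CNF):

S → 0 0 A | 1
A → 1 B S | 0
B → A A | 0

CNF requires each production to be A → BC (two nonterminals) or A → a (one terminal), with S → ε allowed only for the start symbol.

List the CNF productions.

T0 → 0; S → 1; T1 → 1; A → 0; B → 0; S → T0 X0; X0 → T0 A; A → T1 X1; X1 → B S; B → A A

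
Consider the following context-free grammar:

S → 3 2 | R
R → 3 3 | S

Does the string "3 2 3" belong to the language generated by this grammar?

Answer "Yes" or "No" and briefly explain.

No - no valid derivation exists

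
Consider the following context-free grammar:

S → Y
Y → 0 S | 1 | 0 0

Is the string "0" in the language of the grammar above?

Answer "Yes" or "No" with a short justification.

No - no valid derivation exists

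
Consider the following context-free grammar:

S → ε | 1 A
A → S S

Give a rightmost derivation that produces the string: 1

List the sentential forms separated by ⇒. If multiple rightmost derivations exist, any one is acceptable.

S ⇒ 1 A ⇒ 1 S S ⇒ 1 S ⇒ 1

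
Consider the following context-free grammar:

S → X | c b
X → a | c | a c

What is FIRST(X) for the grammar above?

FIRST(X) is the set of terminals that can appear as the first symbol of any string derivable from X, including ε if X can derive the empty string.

We compute FIRST(X) using the standard algorithm.
FIRST(S) = {a, c}
FIRST(X) = {a, c}
Therefore, FIRST(X) = {a, c}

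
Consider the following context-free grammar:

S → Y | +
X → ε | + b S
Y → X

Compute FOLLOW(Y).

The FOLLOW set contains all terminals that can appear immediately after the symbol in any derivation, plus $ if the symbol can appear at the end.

We compute FOLLOW(Y) using the standard algorithm.
FOLLOW(S) starts with {$}.
FIRST(S) = {+, ε}
FIRST(X) = {+, ε}
FIRST(Y) = {+, ε}
FOLLOW(S) = {$}
FOLLOW(X) = {$}
FOLLOW(Y) = {$}
Therefore, FOLLOW(Y) = {$}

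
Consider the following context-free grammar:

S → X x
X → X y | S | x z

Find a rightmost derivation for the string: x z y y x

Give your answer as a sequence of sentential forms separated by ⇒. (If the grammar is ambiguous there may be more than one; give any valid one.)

S ⇒ X x ⇒ X y x ⇒ X y y x ⇒ x z y y x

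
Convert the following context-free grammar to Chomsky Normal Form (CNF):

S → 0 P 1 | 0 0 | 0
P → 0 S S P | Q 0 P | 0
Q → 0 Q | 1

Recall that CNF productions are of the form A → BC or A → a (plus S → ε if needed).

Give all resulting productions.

T0 → 0; T1 → 1; S → 0; P → 0; Q → 1; S → T0 X0; X0 → P T1; S → T0 T0; P → T0 X1; X1 → S X2; X2 → S P; P → Q X3; X3 → T0 P; Q → T0 Q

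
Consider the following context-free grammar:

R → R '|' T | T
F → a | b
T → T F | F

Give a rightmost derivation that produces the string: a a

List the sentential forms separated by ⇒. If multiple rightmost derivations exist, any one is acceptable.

R ⇒ T ⇒ T F ⇒ T a ⇒ F a ⇒ a a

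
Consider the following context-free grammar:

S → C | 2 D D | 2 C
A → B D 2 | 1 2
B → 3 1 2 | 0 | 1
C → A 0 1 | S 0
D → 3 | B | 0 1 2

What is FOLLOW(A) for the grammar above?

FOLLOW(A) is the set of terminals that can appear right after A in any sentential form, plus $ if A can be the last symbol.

We compute FOLLOW(A) using the standard algorithm.
FOLLOW(S) starts with {$}.
FIRST(A) = {0, 1, 3}
FIRST(B) = {0, 1, 3}
FIRST(C) = {0, 1, 2, 3}
FIRST(D) = {0, 1, 3}
FIRST(S) = {0, 1, 2, 3}
FOLLOW(A) = {0}
FOLLOW(B) = {$, 0, 1, 2, 3}
FOLLOW(C) = {$, 0}
FOLLOW(D) = {$, 0, 1, 2, 3}
FOLLOW(S) = {$, 0}
Therefore, FOLLOW(A) = {0}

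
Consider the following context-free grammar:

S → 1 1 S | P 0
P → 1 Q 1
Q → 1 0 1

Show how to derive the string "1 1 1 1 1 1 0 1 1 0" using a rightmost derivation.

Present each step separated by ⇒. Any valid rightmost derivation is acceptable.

S ⇒ 1 1 S ⇒ 1 1 1 1 S ⇒ 1 1 1 1 P 0 ⇒ 1 1 1 1 1 Q 1 0 ⇒ 1 1 1 1 1 1 0 1 1 0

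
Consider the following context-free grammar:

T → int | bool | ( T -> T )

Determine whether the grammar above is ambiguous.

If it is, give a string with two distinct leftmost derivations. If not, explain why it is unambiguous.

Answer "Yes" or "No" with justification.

No - the grammar is unambiguous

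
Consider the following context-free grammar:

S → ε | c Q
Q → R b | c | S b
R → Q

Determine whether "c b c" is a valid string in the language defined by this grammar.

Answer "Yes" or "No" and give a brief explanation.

No - no valid derivation exists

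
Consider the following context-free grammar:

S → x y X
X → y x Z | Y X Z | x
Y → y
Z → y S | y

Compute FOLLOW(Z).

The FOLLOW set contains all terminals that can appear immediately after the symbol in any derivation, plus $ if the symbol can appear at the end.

We compute FOLLOW(Z) using the standard algorithm.
FOLLOW(S) starts with {$}.
FIRST(S) = {x}
FIRST(X) = {x, y}
FIRST(Y) = {y}
FIRST(Z) = {y}
FOLLOW(S) = {$, y}
FOLLOW(X) = {$, y}
FOLLOW(Y) = {x, y}
FOLLOW(Z) = {$, y}
Therefore, FOLLOW(Z) = {$, y}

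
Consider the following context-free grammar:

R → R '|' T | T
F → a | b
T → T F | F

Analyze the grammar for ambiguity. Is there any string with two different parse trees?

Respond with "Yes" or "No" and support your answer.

No - the grammar is unambiguous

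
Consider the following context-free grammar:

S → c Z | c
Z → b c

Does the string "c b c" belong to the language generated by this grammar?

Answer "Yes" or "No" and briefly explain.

Yes - a valid derivation exists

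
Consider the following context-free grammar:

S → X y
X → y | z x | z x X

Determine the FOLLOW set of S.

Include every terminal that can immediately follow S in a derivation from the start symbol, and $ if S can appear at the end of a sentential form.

We compute FOLLOW(S) using the standard algorithm.
FOLLOW(S) starts with {$}.
FIRST(S) = {y, z}
FIRST(X) = {y, z}
FOLLOW(S) = {$}
FOLLOW(X) = {y}
Therefore, FOLLOW(S) = {$}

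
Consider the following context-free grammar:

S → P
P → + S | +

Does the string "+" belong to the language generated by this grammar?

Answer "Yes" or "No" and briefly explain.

Yes - a valid derivation exists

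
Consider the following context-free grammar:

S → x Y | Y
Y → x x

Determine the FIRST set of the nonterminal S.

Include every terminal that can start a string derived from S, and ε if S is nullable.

We compute FIRST(S) using the standard algorithm.
FIRST(S) = {x}
FIRST(Y) = {x}
Therefore, FIRST(S) = {x}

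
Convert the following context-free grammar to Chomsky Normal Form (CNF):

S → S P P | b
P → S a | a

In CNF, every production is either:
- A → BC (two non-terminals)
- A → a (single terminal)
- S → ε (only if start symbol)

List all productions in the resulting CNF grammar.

S → b; TA → a; P → a; S → S X0; X0 → P P; P → S TA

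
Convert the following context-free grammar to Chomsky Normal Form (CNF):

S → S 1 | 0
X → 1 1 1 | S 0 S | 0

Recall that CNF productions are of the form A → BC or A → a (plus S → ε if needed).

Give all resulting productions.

T1 → 1; S → 0; T0 → 0; X → 0; S → S T1; X → T1 X0; X0 → T1 T1; X → S X1; X1 → T0 S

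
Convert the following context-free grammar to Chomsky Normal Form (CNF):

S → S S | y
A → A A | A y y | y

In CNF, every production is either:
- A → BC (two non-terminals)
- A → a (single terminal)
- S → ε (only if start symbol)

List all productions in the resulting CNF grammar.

S → y; TY → y; A → y; S → S S; A → A A; A → A X0; X0 → TY TY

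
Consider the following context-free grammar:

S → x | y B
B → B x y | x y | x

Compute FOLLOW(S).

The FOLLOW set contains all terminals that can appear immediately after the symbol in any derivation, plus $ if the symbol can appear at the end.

We compute FOLLOW(S) using the standard algorithm.
FOLLOW(S) starts with {$}.
FIRST(B) = {x}
FIRST(S) = {x, y}
FOLLOW(B) = {$, x}
FOLLOW(S) = {$}
Therefore, FOLLOW(S) = {$}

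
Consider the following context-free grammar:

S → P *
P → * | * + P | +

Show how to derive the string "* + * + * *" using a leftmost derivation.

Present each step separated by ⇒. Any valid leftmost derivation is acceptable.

S ⇒ P * ⇒ * + P * ⇒ * + * + P * ⇒ * + * + * *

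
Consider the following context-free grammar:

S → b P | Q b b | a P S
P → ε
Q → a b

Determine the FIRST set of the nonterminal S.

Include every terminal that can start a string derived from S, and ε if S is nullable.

We compute FIRST(S) using the standard algorithm.
FIRST(P) = {ε}
FIRST(Q) = {a}
FIRST(S) = {a, b}
Therefore, FIRST(S) = {a, b}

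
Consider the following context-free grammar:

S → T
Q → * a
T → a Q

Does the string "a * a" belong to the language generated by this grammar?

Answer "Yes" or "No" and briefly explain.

Yes - a valid derivation exists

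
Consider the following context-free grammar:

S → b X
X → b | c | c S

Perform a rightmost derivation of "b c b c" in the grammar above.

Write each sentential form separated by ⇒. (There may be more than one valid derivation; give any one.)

S ⇒ b X ⇒ b c S ⇒ b c b X ⇒ b c b c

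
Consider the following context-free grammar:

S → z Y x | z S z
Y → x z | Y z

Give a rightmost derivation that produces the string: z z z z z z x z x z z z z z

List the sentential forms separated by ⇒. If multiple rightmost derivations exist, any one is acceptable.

S ⇒ z S z ⇒ z z S z z ⇒ z z z S z z z ⇒ z z z z S z z z z ⇒ z z z z z S z z z z z ⇒ z z z z z z Y x z z z z z ⇒ z z z z z z x z x z z z z z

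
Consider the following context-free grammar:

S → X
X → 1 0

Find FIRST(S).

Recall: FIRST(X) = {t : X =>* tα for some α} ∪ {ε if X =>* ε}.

We compute FIRST(S) using the standard algorithm.
FIRST(S) = {1}
FIRST(X) = {1}
Therefore, FIRST(S) = {1}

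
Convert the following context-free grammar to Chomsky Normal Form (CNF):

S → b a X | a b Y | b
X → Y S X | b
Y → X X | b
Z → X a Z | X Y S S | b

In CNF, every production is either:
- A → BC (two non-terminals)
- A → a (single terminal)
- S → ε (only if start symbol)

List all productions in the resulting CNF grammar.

TB → b; TA → a; S → b; X → b; Y → b; Z → b; S → TB X0; X0 → TA X; S → TA X1; X1 → TB Y; X → Y X2; X2 → S X; Y → X X; Z → X X3; X3 → TA Z; Z → X X4; X4 → Y X5; X5 → S S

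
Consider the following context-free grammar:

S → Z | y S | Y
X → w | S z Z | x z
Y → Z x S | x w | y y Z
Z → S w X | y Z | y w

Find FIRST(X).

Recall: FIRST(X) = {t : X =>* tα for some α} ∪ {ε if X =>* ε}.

We compute FIRST(X) using the standard algorithm.
FIRST(S) = {x, y}
FIRST(X) = {w, x, y}
FIRST(Y) = {x, y}
FIRST(Z) = {x, y}
Therefore, FIRST(X) = {w, x, y}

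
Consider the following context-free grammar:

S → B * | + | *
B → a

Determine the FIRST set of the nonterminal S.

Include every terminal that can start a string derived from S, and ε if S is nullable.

We compute FIRST(S) using the standard algorithm.
FIRST(B) = {a}
FIRST(S) = {*, +, a}
Therefore, FIRST(S) = {*, +, a}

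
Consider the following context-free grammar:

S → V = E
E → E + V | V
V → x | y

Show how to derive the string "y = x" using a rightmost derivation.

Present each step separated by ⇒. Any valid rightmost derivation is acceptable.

S ⇒ V = E ⇒ V = V ⇒ V = x ⇒ y = x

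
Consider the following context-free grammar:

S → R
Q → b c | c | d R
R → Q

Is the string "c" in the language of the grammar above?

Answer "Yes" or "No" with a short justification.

Yes - a valid derivation exists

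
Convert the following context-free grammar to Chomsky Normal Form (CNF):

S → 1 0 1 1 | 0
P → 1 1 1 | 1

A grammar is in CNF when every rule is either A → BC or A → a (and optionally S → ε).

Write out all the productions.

T1 → 1; T0 → 0; S → 0; P → 1; S → T1 X0; X0 → T0 X1; X1 → T1 T1; P → T1 X2; X2 → T1 T1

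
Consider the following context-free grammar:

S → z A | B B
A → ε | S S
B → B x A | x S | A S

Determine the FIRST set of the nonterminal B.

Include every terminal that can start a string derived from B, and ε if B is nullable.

We compute FIRST(B) using the standard algorithm.
FIRST(A) = {x, z, ε}
FIRST(B) = {x, z}
FIRST(S) = {x, z}
Therefore, FIRST(B) = {x, z}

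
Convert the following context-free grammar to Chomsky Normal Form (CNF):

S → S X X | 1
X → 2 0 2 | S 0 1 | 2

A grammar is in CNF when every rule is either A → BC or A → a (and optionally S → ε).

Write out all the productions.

S → 1; T2 → 2; T0 → 0; T1 → 1; X → 2; S → S X0; X0 → X X; X → T2 X1; X1 → T0 T2; X → S X2; X2 → T0 T1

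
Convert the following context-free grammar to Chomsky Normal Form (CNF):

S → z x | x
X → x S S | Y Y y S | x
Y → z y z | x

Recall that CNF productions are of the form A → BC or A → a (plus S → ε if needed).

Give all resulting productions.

TZ → z; TX → x; S → x; TY → y; X → x; Y → x; S → TZ TX; X → TX X0; X0 → S S; X → Y X1; X1 → Y X2; X2 → TY S; Y → TZ X3; X3 → TY TZ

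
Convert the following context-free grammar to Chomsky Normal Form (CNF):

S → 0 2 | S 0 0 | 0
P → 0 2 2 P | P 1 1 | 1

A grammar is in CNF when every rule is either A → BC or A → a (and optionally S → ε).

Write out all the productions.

T0 → 0; T2 → 2; S → 0; T1 → 1; P → 1; S → T0 T2; S → S X0; X0 → T0 T0; P → T0 X1; X1 → T2 X2; X2 → T2 P; P → P X3; X3 → T1 T1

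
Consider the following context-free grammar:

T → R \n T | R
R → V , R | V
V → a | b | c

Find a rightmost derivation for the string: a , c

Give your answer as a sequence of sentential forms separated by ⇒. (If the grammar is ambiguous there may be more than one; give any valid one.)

T ⇒ R ⇒ V , R ⇒ V , V ⇒ V , c ⇒ a , c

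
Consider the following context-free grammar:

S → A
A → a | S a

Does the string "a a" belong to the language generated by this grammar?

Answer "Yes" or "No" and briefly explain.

Yes - a valid derivation exists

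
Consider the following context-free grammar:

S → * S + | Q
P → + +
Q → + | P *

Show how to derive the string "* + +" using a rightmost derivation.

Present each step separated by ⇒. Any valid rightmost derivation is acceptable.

S ⇒ * S + ⇒ * Q + ⇒ * + +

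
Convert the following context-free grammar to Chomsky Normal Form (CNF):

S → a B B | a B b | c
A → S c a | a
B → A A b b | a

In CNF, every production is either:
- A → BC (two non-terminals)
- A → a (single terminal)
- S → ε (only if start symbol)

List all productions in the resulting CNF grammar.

TA → a; TB → b; S → c; TC → c; A → a; B → a; S → TA X0; X0 → B B; S → TA X1; X1 → B TB; A → S X2; X2 → TC TA; B → A X3; X3 → A X4; X4 → TB TB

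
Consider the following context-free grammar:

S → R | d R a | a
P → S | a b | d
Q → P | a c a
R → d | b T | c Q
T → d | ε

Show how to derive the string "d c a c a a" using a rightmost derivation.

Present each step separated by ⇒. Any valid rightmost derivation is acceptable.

S ⇒ d R a ⇒ d c Q a ⇒ d c a c a a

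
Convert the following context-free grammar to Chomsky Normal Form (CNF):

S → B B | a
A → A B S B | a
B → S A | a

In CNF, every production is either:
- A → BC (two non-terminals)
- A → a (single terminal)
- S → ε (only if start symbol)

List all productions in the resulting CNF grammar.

S → a; A → a; B → a; S → B B; A → A X0; X0 → B X1; X1 → S B; B → S A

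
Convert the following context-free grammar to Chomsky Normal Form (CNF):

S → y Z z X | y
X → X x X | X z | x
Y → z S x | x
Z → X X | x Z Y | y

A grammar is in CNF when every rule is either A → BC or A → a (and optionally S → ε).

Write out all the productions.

TY → y; TZ → z; S → y; TX → x; X → x; Y → x; Z → y; S → TY X0; X0 → Z X1; X1 → TZ X; X → X X2; X2 → TX X; X → X TZ; Y → TZ X3; X3 → S TX; Z → X X; Z → TX X4; X4 → Z Y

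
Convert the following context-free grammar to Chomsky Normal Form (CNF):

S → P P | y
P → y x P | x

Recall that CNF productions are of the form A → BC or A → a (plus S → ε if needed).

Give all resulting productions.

S → y; TY → y; TX → x; P → x; S → P P; P → TY X0; X0 → TX P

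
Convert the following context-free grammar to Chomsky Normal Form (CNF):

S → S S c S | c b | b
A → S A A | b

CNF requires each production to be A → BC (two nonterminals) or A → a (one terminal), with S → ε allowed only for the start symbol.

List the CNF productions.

TC → c; TB → b; S → b; A → b; S → S X0; X0 → S X1; X1 → TC S; S → TC TB; A → S X2; X2 → A A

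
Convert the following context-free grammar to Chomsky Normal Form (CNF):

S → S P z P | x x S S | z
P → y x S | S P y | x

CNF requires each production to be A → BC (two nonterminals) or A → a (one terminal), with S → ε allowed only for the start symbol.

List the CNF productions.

TZ → z; TX → x; S → z; TY → y; P → x; S → S X0; X0 → P X1; X1 → TZ P; S → TX X2; X2 → TX X3; X3 → S S; P → TY X4; X4 → TX S; P → S X5; X5 → P TY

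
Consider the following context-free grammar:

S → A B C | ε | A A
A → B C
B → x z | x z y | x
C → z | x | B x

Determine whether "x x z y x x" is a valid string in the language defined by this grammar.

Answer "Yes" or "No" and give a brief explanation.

No - no valid derivation exists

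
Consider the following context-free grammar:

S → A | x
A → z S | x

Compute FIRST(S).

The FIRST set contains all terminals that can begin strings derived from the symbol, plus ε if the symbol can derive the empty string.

We compute FIRST(S) using the standard algorithm.
FIRST(A) = {x, z}
FIRST(S) = {x, z}
Therefore, FIRST(S) = {x, z}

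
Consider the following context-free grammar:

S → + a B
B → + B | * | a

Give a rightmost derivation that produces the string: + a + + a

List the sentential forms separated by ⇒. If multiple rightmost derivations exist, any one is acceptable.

S ⇒ + a B ⇒ + a + B ⇒ + a + + B ⇒ + a + + a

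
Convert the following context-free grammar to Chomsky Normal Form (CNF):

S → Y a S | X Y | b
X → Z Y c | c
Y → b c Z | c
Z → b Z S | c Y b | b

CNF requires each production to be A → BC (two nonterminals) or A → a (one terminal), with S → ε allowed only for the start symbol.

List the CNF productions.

TA → a; S → b; TC → c; X → c; TB → b; Y → c; Z → b; S → Y X0; X0 → TA S; S → X Y; X → Z X1; X1 → Y TC; Y → TB X2; X2 → TC Z; Z → TB X3; X3 → Z S; Z → TC X4; X4 → Y TB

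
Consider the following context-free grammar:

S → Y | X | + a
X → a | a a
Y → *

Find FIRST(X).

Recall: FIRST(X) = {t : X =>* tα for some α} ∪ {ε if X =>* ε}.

We compute FIRST(X) using the standard algorithm.
FIRST(S) = {*, +, a}
FIRST(X) = {a}
FIRST(Y) = {*}
Therefore, FIRST(X) = {a}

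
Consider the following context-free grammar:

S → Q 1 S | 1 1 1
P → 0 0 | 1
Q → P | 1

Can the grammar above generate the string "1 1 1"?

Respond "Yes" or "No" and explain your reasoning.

Yes - a valid derivation exists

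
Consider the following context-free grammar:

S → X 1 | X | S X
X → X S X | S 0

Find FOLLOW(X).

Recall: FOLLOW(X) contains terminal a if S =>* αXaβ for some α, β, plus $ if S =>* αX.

We compute FOLLOW(X) using the standard algorithm.
FOLLOW(S) starts with {$}.
FIRST(S) = {}
FIRST(X) = {}
FOLLOW(S) = {$, 0}
FOLLOW(X) = {$, 0, 1}
Therefore, FOLLOW(X) = {$, 0, 1}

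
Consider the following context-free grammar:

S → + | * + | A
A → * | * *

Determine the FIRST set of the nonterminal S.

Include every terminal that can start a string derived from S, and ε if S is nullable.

We compute FIRST(S) using the standard algorithm.
FIRST(A) = {*}
FIRST(S) = {*, +}
Therefore, FIRST(S) = {*, +}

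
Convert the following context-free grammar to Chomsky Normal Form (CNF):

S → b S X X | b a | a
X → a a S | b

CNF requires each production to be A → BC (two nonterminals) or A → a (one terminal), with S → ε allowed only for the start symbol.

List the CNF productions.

TB → b; TA → a; S → a; X → b; S → TB X0; X0 → S X1; X1 → X X; S → TB TA; X → TA X2; X2 → TA S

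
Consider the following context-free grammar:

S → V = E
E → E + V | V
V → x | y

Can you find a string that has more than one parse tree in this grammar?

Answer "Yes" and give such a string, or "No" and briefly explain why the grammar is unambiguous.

No - the grammar is unambiguous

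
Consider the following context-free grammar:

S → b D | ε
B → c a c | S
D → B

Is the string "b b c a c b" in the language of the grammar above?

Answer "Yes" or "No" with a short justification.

No - no valid derivation exists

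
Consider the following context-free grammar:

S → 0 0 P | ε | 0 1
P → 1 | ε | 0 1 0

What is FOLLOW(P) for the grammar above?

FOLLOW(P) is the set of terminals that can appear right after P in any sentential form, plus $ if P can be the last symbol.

We compute FOLLOW(P) using the standard algorithm.
FOLLOW(S) starts with {$}.
FIRST(P) = {0, 1, ε}
FIRST(S) = {0, ε}
FOLLOW(P) = {$}
FOLLOW(S) = {$}
Therefore, FOLLOW(P) = {$}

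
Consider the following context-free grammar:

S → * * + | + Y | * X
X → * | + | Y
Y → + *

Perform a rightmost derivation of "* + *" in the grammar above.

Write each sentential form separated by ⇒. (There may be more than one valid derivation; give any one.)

S ⇒ * X ⇒ * Y ⇒ * + *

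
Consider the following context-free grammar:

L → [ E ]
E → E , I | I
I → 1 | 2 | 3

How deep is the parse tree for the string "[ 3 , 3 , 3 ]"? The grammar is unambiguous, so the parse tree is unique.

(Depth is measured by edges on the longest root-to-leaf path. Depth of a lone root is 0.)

5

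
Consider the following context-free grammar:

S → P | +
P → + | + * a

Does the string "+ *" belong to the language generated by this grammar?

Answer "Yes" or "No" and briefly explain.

No - no valid derivation exists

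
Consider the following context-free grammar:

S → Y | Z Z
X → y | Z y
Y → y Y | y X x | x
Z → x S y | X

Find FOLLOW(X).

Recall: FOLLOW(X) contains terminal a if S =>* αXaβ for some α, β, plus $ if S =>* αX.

We compute FOLLOW(X) using the standard algorithm.
FOLLOW(S) starts with {$}.
FIRST(S) = {x, y}
FIRST(X) = {x, y}
FIRST(Y) = {x, y}
FIRST(Z) = {x, y}
FOLLOW(S) = {$, y}
FOLLOW(X) = {$, x, y}
FOLLOW(Y) = {$, y}
FOLLOW(Z) = {$, x, y}
Therefore, FOLLOW(X) = {$, x, y}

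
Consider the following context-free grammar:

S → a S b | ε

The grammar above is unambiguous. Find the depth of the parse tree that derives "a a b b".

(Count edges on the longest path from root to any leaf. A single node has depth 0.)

3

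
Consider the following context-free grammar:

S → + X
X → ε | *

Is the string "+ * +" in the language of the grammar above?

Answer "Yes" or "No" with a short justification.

No - no valid derivation exists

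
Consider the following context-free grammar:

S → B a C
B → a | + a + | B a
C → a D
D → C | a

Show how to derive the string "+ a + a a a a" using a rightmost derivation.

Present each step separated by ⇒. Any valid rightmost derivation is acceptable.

S ⇒ B a C ⇒ B a a D ⇒ B a a a ⇒ B a a a a ⇒ + a + a a a a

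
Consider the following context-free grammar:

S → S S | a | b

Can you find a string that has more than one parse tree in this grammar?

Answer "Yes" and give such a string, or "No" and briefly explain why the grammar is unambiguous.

Yes - the string 'b b a a a' has two distinct parse trees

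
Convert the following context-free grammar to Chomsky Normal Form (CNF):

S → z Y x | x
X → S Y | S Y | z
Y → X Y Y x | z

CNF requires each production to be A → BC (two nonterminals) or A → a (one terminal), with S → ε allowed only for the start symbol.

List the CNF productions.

TZ → z; TX → x; S → x; X → z; Y → z; S → TZ X0; X0 → Y TX; X → S Y; X → S Y; Y → X X1; X1 → Y X2; X2 → Y TX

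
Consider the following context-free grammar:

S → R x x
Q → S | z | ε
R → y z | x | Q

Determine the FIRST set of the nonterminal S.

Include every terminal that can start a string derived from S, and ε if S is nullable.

We compute FIRST(S) using the standard algorithm.
FIRST(Q) = {x, y, z, ε}
FIRST(R) = {x, y, z, ε}
FIRST(S) = {x, y, z}
Therefore, FIRST(S) = {x, y, z}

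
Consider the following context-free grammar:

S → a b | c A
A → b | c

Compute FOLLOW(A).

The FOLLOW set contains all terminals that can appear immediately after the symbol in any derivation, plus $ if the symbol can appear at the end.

We compute FOLLOW(A) using the standard algorithm.
FOLLOW(S) starts with {$}.
FIRST(A) = {b, c}
FIRST(S) = {a, c}
FOLLOW(A) = {$}
FOLLOW(S) = {$}
Therefore, FOLLOW(A) = {$}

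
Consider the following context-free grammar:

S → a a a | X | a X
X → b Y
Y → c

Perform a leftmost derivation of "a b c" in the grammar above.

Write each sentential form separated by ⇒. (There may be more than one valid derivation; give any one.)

S ⇒ a X ⇒ a b Y ⇒ a b c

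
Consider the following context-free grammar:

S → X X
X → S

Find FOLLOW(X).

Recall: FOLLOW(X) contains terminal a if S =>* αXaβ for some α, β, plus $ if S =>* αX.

We compute FOLLOW(X) using the standard algorithm.
FOLLOW(S) starts with {$}.
FIRST(S) = {}
FIRST(X) = {}
FOLLOW(S) = {$}
FOLLOW(X) = {$}
Therefore, FOLLOW(X) = {$}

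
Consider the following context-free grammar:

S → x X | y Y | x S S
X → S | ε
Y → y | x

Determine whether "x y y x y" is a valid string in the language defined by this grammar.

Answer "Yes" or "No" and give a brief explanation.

No - no valid derivation exists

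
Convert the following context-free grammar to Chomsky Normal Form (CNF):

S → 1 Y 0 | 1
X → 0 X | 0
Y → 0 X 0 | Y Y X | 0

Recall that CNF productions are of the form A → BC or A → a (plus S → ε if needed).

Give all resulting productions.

T1 → 1; T0 → 0; S → 1; X → 0; Y → 0; S → T1 X0; X0 → Y T0; X → T0 X; Y → T0 X1; X1 → X T0; Y → Y X2; X2 → Y X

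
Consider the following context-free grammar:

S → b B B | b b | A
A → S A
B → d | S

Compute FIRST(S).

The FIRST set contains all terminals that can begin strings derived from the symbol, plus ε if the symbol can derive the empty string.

We compute FIRST(S) using the standard algorithm.
FIRST(A) = {b}
FIRST(B) = {b, d}
FIRST(S) = {b}
Therefore, FIRST(S) = {b}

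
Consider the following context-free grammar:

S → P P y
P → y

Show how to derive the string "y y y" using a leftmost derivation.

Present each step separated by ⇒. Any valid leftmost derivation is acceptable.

S ⇒ P P y ⇒ y P y ⇒ y y y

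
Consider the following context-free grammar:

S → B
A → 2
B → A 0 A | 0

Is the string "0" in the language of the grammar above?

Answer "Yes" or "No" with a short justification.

Yes - a valid derivation exists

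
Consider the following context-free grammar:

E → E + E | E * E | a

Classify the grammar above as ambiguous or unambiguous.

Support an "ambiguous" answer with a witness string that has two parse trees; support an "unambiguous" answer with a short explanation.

Ambiguous - the string 'a + a + a + a + a' has two distinct parse trees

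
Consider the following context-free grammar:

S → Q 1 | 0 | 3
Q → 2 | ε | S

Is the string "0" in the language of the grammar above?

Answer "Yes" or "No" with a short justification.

Yes - a valid derivation exists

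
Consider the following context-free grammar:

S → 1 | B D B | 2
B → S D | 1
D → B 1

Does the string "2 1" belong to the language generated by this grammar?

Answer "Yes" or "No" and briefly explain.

No - no valid derivation exists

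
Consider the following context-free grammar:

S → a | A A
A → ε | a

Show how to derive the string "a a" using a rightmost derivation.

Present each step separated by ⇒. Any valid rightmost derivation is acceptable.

S ⇒ A A ⇒ A a ⇒ a a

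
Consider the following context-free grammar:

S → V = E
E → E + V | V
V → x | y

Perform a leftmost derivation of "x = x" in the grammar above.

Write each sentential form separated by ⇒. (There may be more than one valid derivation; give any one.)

S ⇒ V = E ⇒ x = E ⇒ x = V ⇒ x = x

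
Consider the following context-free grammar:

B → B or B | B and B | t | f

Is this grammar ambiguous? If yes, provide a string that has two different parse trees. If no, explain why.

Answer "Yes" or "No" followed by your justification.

Yes - the string 'f and t or f and f or t' has two distinct leftmost derivations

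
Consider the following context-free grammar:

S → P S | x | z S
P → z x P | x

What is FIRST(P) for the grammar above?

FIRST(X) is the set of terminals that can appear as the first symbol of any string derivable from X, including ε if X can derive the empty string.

We compute FIRST(P) using the standard algorithm.
FIRST(P) = {x, z}
FIRST(S) = {x, z}
Therefore, FIRST(P) = {x, z}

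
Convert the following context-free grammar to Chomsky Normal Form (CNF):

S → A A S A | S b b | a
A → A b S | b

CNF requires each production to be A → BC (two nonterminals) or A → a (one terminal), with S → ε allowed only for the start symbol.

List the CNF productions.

TB → b; S → a; A → b; S → A X0; X0 → A X1; X1 → S A; S → S X2; X2 → TB TB; A → A X3; X3 → TB S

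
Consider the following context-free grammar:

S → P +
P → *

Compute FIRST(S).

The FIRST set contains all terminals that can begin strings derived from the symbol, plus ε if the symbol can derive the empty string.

We compute FIRST(S) using the standard algorithm.
FIRST(P) = {*}
FIRST(S) = {*}
Therefore, FIRST(S) = {*}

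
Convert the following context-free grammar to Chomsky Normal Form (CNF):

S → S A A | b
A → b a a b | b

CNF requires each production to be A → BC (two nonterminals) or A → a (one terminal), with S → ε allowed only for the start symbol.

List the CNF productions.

S → b; TB → b; TA → a; A → b; S → S X0; X0 → A A; A → TB X1; X1 → TA X2; X2 → TA TB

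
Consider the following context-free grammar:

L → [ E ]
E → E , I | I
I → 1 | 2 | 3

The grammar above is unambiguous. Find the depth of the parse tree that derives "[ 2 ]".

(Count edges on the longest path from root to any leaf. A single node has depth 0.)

3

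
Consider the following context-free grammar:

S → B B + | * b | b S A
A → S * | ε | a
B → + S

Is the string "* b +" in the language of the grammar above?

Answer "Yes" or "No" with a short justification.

No - no valid derivation exists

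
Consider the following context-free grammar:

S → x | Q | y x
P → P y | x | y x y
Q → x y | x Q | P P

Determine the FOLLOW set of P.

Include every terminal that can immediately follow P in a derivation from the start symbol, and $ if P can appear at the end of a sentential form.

We compute FOLLOW(P) using the standard algorithm.
FOLLOW(S) starts with {$}.
FIRST(P) = {x, y}
FIRST(Q) = {x, y}
FIRST(S) = {x, y}
FOLLOW(P) = {$, x, y}
FOLLOW(Q) = {$}
FOLLOW(S) = {$}
Therefore, FOLLOW(P) = {$, x, y}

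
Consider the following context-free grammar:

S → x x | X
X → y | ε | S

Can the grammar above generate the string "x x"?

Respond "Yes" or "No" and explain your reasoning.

Yes - a valid derivation exists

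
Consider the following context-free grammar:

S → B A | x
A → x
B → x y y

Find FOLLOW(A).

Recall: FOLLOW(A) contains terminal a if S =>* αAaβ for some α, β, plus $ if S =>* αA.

We compute FOLLOW(A) using the standard algorithm.
FOLLOW(S) starts with {$}.
FIRST(A) = {x}
FIRST(B) = {x}
FIRST(S) = {x}
FOLLOW(A) = {$}
FOLLOW(B) = {x}
FOLLOW(S) = {$}
Therefore, FOLLOW(A) = {$}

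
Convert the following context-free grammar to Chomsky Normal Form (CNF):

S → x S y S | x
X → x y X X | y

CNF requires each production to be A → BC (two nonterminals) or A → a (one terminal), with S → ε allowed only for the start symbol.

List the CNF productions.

TX → x; TY → y; S → x; X → y; S → TX X0; X0 → S X1; X1 → TY S; X → TX X2; X2 → TY X3; X3 → X X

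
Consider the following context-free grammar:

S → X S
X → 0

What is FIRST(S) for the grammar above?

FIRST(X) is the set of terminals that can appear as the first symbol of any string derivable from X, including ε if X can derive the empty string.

We compute FIRST(S) using the standard algorithm.
FIRST(S) = {0}
FIRST(X) = {0}
Therefore, FIRST(S) = {0}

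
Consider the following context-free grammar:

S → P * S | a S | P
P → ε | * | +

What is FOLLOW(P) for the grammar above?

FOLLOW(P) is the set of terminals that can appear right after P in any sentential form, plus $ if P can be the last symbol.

We compute FOLLOW(P) using the standard algorithm.
FOLLOW(S) starts with {$}.
FIRST(P) = {*, +, ε}
FIRST(S) = {*, +, a, ε}
FOLLOW(P) = {$, *}
FOLLOW(S) = {$}
Therefore, FOLLOW(P) = {$, *}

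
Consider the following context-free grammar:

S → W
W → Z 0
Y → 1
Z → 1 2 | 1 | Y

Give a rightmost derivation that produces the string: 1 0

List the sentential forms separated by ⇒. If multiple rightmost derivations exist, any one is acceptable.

S ⇒ W ⇒ Z 0 ⇒ 1 0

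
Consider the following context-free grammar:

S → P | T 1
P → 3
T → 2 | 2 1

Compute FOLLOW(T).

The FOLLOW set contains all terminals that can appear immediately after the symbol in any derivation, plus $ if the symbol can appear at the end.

We compute FOLLOW(T) using the standard algorithm.
FOLLOW(S) starts with {$}.
FIRST(P) = {3}
FIRST(S) = {2, 3}
FIRST(T) = {2}
FOLLOW(P) = {$}
FOLLOW(S) = {$}
FOLLOW(T) = {1}
Therefore, FOLLOW(T) = {1}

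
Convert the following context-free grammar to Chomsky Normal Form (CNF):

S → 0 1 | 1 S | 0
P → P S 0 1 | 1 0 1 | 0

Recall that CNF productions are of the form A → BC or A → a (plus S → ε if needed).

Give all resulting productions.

T0 → 0; T1 → 1; S → 0; P → 0; S → T0 T1; S → T1 S; P → P X0; X0 → S X1; X1 → T0 T1; P → T1 X2; X2 → T0 T1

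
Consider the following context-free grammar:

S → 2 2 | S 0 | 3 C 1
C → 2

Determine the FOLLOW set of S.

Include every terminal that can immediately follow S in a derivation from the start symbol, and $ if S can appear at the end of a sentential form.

We compute FOLLOW(S) using the standard algorithm.
FOLLOW(S) starts with {$}.
FIRST(C) = {2}
FIRST(S) = {2, 3}
FOLLOW(C) = {1}
FOLLOW(S) = {$, 0}
Therefore, FOLLOW(S) = {$, 0}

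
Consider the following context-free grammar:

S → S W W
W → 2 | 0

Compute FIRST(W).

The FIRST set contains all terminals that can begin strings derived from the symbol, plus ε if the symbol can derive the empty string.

We compute FIRST(W) using the standard algorithm.
FIRST(S) = {}
FIRST(W) = {0, 2}
Therefore, FIRST(W) = {0, 2}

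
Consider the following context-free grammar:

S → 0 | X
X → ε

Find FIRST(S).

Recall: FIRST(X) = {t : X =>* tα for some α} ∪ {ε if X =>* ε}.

We compute FIRST(S) using the standard algorithm.
FIRST(S) = {0, ε}
FIRST(X) = {ε}
Therefore, FIRST(S) = {0, ε}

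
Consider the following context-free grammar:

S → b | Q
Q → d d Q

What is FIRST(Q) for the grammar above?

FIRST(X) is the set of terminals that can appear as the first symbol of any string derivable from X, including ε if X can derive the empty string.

We compute FIRST(Q) using the standard algorithm.
FIRST(Q) = {d}
FIRST(S) = {b, d}
Therefore, FIRST(Q) = {d}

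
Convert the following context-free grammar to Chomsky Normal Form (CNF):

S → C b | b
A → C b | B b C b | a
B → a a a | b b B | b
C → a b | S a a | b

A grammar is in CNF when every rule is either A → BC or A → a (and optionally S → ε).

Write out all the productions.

TB → b; S → b; A → a; TA → a; B → b; C → b; S → C TB; A → C TB; A → B X0; X0 → TB X1; X1 → C TB; B → TA X2; X2 → TA TA; B → TB X3; X3 → TB B; C → TA TB; C → S X4; X4 → TA TA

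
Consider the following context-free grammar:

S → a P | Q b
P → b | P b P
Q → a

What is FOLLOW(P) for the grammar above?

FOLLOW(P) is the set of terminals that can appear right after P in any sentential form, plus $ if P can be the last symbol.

We compute FOLLOW(P) using the standard algorithm.
FOLLOW(S) starts with {$}.
FIRST(P) = {b}
FIRST(Q) = {a}
FIRST(S) = {a}
FOLLOW(P) = {$, b}
FOLLOW(Q) = {b}
FOLLOW(S) = {$}
Therefore, FOLLOW(P) = {$, b}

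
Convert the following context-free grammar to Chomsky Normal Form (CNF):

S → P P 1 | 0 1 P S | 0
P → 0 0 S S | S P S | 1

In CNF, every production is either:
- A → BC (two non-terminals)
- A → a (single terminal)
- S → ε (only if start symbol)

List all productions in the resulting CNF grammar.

T1 → 1; T0 → 0; S → 0; P → 1; S → P X0; X0 → P T1; S → T0 X1; X1 → T1 X2; X2 → P S; P → T0 X3; X3 → T0 X4; X4 → S S; P → S X5; X5 → P S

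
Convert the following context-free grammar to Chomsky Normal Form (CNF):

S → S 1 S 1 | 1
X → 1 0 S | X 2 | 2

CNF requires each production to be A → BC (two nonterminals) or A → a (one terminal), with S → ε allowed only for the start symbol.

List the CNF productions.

T1 → 1; S → 1; T0 → 0; T2 → 2; X → 2; S → S X0; X0 → T1 X1; X1 → S T1; X → T1 X2; X2 → T0 S; X → X T2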